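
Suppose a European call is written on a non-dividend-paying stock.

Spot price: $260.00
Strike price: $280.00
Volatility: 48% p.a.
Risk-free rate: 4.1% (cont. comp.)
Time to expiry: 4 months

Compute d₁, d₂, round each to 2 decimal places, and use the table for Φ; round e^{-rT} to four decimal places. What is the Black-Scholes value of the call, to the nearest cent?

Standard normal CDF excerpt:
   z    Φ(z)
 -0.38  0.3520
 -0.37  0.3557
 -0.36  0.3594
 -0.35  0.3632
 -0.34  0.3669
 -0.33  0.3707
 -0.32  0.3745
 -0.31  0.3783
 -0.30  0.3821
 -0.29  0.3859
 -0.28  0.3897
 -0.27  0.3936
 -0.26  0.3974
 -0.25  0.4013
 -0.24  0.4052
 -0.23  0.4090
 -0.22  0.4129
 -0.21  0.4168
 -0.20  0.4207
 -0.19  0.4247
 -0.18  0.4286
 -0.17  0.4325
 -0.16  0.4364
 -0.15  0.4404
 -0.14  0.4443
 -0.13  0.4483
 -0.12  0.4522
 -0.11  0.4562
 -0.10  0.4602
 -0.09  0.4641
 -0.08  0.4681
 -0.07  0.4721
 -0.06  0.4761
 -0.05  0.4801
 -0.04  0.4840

$22.44

σ√T = 0.48·√0.3333 = 0.2771
d₁ = [ln(260/280) + (0.041 + 0.48²/2)·0.3333] / 0.2771 = [-0.0741 + 0.0521] / 0.2771 = -0.0795 which rounds to -0.08
d₂ = d₁ − σ√T = -0.0795 − 0.2771 = -0.3567 which rounds to -0.36
exp(−rT) = exp(−0.041·0.3333) = 0.9864
C = 260·N(-0.08) − 280·0.9864·N(-0.36) = 260·0.4681 − 280·0.9864·0.3594 = 121.7060 − 99.2634 = 22.4426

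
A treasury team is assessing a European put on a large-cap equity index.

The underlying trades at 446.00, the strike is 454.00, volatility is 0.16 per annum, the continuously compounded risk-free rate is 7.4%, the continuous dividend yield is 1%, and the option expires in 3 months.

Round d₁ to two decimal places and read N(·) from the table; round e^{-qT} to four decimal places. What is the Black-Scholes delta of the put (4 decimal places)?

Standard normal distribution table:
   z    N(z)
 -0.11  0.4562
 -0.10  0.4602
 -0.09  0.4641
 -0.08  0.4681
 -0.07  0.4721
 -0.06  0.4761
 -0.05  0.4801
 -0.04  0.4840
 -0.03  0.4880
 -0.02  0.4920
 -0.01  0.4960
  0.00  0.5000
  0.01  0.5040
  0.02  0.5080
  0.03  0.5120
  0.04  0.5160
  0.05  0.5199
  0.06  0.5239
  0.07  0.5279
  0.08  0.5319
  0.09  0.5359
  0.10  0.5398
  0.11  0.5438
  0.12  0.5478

-0.4908

T = 0.25;  σ√T = 0.0800
d₁ = [ln(446/454) + (0.074 − 0.01 + ½·0.16²)·0.25] / (σ√T) = (-0.0178 + 0.0192) / 0.0800 = 0.0178 → 0.02
N(d₁) = N(0.02) = 0.5080
Δ_put = exp(−qT)·(N(d₁) − 1) = 0.9975·(0.5080 − 1) = -0.4908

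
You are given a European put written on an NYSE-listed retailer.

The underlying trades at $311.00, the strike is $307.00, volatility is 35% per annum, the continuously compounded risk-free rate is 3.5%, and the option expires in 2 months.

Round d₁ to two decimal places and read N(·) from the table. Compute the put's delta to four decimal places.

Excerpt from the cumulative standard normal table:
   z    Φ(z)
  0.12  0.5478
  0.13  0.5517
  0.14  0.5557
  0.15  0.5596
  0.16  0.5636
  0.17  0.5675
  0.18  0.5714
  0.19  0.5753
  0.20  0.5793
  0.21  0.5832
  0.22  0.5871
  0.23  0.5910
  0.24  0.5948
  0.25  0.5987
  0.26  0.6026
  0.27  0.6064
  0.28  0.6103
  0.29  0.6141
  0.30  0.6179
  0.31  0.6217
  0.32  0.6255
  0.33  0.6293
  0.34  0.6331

-0.4207

σ√T = 0.35 × 0.4082 = 0.1429
d₁ = [ln(311/307) + (0.035 + 0.35²/2)·0.1667] / 0.1429 = [0.0129 + 0.0160] / 0.1429 = 0.2029 ⇒ 0.20
N(d₁) = N(0.20) = 0.5793
Δ_put = N(d₁) − 1 = 0.5793 − 1 = -0.4207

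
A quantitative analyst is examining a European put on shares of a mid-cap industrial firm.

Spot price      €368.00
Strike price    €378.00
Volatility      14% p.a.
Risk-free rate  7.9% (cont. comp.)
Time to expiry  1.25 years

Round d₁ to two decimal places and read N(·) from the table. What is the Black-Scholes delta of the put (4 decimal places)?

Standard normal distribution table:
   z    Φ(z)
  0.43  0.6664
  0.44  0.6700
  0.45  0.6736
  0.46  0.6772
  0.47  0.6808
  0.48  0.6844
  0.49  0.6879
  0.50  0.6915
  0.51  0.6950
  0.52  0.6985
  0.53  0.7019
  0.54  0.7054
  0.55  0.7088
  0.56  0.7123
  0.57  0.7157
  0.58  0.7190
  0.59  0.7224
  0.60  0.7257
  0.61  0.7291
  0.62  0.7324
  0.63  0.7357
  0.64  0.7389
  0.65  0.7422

σ√T = 0.14·√1.25 = 0.1565
d₁ = [ln(368/378) + (0.079 + 0.14²/2)·1.25] / 0.1565 = [-0.0268 + 0.1110] / 0.1565 = 0.5379 which rounds to 0.54
N(d₁) = N(0.54) = 0.7054
Δ_put = N(d₁) − 1 = 0.7054 − 1 = -0.2946

-0.2946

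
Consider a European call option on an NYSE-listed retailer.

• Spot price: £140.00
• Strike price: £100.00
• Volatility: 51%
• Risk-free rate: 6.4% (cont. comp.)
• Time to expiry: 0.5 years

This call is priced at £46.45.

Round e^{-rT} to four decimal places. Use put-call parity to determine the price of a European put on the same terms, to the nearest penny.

£3.30

e^(−rT) = e^(−0.064·0.5) = 0.9685
Put-call parity: C − P = S − K·e^(−rT) = 140 − 100·0.9685 = 140 − 96.8500 = 43.1500
P = C − (C − P) = 46.45 − (43.1500) = 3.3000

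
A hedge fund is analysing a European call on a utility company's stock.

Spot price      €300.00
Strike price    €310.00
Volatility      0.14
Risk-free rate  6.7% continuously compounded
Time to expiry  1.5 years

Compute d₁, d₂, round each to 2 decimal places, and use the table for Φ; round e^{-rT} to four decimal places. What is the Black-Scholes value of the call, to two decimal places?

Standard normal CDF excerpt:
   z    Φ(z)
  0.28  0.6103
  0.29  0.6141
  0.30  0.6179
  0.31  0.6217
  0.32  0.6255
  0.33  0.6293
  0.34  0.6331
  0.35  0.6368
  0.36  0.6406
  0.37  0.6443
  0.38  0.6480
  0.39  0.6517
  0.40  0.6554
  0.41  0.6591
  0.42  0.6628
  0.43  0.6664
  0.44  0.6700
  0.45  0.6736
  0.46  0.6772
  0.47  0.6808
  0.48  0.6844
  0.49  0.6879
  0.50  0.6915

€31.02

σ√T = 0.14·√1.5 = 0.1715
d₁ = [ln(300/310) + (0.067 + 0.14²/2)·1.5] / 0.1715 = [-0.0328 + 0.1152] / 0.1715 = 0.4806 which rounds to 0.48
d₂ = d₁ − σ√T = 0.4806 − 0.1715 = 0.3092 which rounds to 0.31
exp(−rT) = exp(−0.067·1.5) = 0.9044
N(d₁) = N(0.48) = 0.6844;  N(d₂) = N(0.31) = 0.6217
C = 300·0.6844 − 310·0.9044·0.6217 = 205.3200 − 174.3023 = 31.0177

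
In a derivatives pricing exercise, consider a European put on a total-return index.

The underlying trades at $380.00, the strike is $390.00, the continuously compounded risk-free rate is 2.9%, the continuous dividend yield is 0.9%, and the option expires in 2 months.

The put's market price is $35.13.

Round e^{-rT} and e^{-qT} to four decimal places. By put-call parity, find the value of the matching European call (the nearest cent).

e^(−qT) = e^(−0.009·0.1667) = 0.9985;  e^(−rT) = e^(−0.029·0.1667) = 0.9952
Put-call parity: C − P = S·e^(−qT) − K·e^(−rT) = 380·0.9985 − 390·0.9952 = 379.4300 − 388.1280 = -8.6980
C = P + (C − P) = 35.13 + (-8.6980) = 26.4320

$26.43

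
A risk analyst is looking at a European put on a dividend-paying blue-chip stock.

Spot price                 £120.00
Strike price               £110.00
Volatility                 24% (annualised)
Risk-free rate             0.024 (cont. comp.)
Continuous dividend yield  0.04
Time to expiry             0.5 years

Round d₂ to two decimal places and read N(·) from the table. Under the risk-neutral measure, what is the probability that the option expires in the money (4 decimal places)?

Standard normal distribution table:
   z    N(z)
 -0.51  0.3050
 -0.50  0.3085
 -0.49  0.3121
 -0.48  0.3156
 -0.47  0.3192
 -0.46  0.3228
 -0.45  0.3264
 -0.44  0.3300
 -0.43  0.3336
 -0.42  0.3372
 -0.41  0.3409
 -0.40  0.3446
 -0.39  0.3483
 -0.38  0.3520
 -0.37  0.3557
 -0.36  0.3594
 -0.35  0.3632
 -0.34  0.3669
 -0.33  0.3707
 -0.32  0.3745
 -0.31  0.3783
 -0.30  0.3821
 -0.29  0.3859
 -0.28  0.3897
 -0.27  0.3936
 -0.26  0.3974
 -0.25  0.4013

T = 0.5;  σ√T = 0.1697
d₁ = [ln(120/110) + (0.024 − 0.04 + 0.24²/2)·0.5] / 0.1697 = [0.0870 + 0.0064] / 0.1697 = 0.5504 which rounds to 0.55
d₂ = d₁ − σ√T = 0.5504 − 0.1697 = 0.3807 which rounds to 0.38
Risk-neutral Pr[S_T < K] = N(−d₂) = N(-0.38) = 0.3520

0.3520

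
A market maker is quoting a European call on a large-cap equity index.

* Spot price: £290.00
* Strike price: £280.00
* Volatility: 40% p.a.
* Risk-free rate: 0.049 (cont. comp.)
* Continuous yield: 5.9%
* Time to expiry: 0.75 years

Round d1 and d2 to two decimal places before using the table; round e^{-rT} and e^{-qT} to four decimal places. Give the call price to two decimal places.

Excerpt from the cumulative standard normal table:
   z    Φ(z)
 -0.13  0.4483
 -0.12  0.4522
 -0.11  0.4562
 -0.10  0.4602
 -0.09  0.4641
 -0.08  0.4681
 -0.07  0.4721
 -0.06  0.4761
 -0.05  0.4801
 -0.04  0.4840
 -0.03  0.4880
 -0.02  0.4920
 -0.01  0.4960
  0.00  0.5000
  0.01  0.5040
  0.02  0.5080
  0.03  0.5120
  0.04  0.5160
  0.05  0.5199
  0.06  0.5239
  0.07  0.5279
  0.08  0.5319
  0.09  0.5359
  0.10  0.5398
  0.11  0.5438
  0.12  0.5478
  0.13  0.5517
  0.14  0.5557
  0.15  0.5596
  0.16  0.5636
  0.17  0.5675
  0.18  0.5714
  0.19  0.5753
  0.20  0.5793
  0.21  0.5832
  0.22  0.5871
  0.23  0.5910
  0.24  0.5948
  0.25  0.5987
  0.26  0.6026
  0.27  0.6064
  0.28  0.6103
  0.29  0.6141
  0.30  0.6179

£40.85

T = 0.75;  σ√T = 0.3464
d₁ = [ln(290/280) + (0.049 − 0.059 + 0.4²/2)·0.75] / 0.3464 = [0.0351 + 0.0525] / 0.3464 = 0.2529 ⇒ 0.25
d₂ = d₁ − σ√T = 0.2529 − 0.3464 = -0.0936 ⇒ -0.09
exp(−qT) = exp(−0.059·0.75) = 0.9567;  exp(−rT) = exp(−0.049·0.75) = 0.9639
N(d₁) = N(0.25) = 0.5987;  N(d₂) = N(-0.09) = 0.4641
C = 290·0.9567·0.5987 − 280·0.9639·0.4641 = 166.1051 − 125.2569 = 40.8482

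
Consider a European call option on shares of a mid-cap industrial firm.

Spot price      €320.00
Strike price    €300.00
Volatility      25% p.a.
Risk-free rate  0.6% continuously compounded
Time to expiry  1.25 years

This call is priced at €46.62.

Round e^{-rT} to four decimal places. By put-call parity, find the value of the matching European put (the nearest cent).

€24.37

e^(−rT) = e^(−0.006·1.25) = 0.9925
Put-call parity: C − P = S − K·e^(−rT) = 320 − 300·0.9925 = 320 − 297.7500 = 22.2500
P = C − (C − P) = 46.62 − (22.2500) = 24.3700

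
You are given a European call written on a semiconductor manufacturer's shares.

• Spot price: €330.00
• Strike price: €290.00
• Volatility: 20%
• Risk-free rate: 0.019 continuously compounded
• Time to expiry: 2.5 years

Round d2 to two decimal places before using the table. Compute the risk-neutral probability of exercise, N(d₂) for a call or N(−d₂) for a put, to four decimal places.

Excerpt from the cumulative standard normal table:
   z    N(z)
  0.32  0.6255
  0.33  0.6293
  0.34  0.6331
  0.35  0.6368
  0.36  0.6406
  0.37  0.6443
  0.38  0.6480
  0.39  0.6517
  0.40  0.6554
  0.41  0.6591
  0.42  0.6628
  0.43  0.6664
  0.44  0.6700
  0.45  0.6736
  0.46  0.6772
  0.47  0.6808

0.6554

σ√T = 0.2·√2.5 = 0.3162
d₁ = [ln(330/290) + (0.019 + 0.2²/2)·2.5] / 0.3162 = [0.1292 + 0.0975] / 0.3162 = 0.7169 ⇒ 0.72
d₂ = d₁ − σ√T = 0.7169 − 0.3162 = 0.4007 ⇒ 0.40
Pr(exercise) under Q = N(d₂) = 0.6554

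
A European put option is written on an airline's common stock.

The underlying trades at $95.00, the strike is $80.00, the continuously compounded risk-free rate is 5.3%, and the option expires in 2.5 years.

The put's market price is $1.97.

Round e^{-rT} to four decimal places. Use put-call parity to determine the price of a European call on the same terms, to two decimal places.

$26.90

e^(−rT) = e^(−0.053·2.5) = 0.8759
Put-call parity: C − P = S − K·e^(−rT) = 95 − 80·0.8759 = 95 − 70.0720 = 24.9280
C = P + (C − P) = 1.97 + (24.9280) = 26.8980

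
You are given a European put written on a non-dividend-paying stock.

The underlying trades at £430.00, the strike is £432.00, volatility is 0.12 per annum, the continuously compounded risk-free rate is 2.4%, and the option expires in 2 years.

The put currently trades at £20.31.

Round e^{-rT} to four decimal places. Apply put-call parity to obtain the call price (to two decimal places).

£38.57

e^(−rT) = e^(−0.024·2) = 0.9531
Put-call parity: C − P = S − K·e^(−rT) = 430 − 432·0.9531 = 430 − 411.7392 = 18.2608
C = P + (C − P) = 20.31 + (18.2608) = 38.5708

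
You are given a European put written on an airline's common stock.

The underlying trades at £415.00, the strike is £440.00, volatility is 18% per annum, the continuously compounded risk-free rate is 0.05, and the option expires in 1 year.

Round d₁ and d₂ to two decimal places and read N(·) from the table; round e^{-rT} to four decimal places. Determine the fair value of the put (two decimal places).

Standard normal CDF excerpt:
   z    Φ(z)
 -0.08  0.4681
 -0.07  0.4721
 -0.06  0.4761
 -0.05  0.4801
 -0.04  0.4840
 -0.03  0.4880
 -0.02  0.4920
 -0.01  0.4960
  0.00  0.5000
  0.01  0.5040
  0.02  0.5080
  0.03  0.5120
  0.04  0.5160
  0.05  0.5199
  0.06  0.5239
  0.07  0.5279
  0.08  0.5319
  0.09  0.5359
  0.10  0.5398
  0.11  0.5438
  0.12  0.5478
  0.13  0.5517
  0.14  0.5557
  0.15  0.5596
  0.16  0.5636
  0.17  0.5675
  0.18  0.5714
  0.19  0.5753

σ√T = 0.18·√1 = 0.1800
d₁ = [ln(415/440) + (0.05 + 0.18²/2)·1] / 0.1800 = [-0.0585 + 0.0662] / 0.1800 = 0.0428 → 0.04
d₂ = d₁ − σ√T = 0.0428 − 0.1800 = -0.1372 → -0.14
exp(−rT) = exp(−0.05·1) = 0.9512
N(−d₂) = N(0.14) = 0.5557;  N(−d₁) = N(-0.04) = 0.4840
P = 440·0.9512·0.5557 − 415·0.4840 = 232.5760 − 200.8600 = 31.7160

£31.72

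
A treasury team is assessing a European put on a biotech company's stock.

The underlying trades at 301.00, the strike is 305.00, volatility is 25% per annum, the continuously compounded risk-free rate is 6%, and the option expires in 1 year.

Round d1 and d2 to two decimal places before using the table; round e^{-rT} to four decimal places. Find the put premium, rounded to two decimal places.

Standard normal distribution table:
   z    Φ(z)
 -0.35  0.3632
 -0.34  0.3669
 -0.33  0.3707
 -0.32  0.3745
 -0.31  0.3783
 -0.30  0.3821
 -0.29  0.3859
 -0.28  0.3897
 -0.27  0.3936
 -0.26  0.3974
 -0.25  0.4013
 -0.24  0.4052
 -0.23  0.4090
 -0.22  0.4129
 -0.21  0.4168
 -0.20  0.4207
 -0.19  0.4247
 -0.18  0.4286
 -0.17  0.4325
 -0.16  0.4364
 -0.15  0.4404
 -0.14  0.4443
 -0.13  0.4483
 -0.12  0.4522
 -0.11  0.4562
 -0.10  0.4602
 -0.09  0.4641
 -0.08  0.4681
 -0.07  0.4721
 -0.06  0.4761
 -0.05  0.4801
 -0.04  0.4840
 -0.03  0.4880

22.89

σ√T = 0.25 × 1.0000 = 0.2500
d₁ = [ln(301/305) + (0.06 + 0.25²/2)·1] / 0.2500 = [-0.0132 + 0.0912] / 0.2500 = 0.3122 ⇒ 0.31
d₂ = d₁ − σ√T = 0.3122 − 0.2500 = 0.0622 ⇒ 0.06
exp(−rT) = exp(−0.06·1) = 0.9418
N(−d₂) = N(-0.06) = 0.4761;  N(−d₁) = N(-0.31) = 0.3783
P = 305·0.9418·0.4761 − 301·0.3783 = 136.7592 − 113.8683 = 22.8909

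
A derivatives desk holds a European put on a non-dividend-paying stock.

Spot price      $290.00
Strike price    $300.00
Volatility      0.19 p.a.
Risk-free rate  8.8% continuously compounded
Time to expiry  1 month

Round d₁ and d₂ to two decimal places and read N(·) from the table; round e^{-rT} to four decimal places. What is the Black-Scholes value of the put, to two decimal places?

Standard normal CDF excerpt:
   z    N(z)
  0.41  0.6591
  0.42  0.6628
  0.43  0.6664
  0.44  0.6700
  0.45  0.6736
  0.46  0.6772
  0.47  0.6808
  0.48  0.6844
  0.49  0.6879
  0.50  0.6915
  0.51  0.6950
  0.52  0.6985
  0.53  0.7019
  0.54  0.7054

T = 0.08333;  σ√T = 0.0548
ln(S/K) + (r + σ²/2)T = ln(290/300) + (0.088 + 0.19²/2)·0.08333 = -0.0339 + 0.0088 = -0.0251
d₁ = -0.0251 / 0.0548 = -0.4570 which rounds to -0.46
d₂ = d₁ − σ√T = -0.4570 − 0.0548 = -0.5118 which rounds to -0.51
e^(−rT) = e^(−0.088·0.08333) = 0.9927
N(−d₂) = N(0.51) = 0.6950;  N(−d₁) = N(0.46) = 0.6772
P = 300·0.9927·0.6950 − 290·0.6772 = 206.9779 − 196.3880 = 10.5899

$10.59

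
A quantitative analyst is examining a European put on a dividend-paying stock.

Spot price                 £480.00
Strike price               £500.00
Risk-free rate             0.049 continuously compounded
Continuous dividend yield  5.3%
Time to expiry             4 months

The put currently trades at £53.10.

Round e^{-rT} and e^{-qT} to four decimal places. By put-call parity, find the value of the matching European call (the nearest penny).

£32.80

e^(−qT) = e^(−0.053·0.3333) = 0.9825;  e^(−rT) = e^(−0.049·0.3333) = 0.9838
Put-call parity: C − P = S·e^(−qT) − K·e^(−rT) = 480·0.9825 − 500·0.9838 = 471.6000 − 491.9000 = -20.3000
C = P + (C − P) = 53.10 + (-20.3000) = 32.8000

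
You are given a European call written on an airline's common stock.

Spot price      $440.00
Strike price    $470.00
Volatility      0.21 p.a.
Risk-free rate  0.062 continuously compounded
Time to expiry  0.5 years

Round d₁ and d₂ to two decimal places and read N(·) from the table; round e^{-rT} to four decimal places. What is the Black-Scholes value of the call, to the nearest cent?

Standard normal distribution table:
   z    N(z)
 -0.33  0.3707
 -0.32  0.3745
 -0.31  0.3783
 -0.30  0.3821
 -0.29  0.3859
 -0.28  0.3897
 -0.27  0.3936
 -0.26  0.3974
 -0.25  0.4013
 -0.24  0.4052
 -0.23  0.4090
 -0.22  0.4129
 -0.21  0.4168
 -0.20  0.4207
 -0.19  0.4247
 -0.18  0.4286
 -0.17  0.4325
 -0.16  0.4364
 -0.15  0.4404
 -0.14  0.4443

T = 0.5;  σ√T = 0.1485
d₁ = [ln(440/470) + (0.062 + ½·0.21²)·0.5] / (σ√T) = (-0.0660 + 0.0420) / 0.1485 = -0.1612 ⇒ -0.16
d₂ = -0.1612 − 0.1485 = -0.3097 ⇒ -0.31
exp(−rT) = exp(−0.062·0.5) = 0.9695
N(d₁) = N(-0.16) = 0.4364;  N(d₂) = N(-0.31) = 0.3783
C = 440·0.4364 − 470·0.9695·0.3783 = 192.0160 − 172.3781 = 19.6379

$19.64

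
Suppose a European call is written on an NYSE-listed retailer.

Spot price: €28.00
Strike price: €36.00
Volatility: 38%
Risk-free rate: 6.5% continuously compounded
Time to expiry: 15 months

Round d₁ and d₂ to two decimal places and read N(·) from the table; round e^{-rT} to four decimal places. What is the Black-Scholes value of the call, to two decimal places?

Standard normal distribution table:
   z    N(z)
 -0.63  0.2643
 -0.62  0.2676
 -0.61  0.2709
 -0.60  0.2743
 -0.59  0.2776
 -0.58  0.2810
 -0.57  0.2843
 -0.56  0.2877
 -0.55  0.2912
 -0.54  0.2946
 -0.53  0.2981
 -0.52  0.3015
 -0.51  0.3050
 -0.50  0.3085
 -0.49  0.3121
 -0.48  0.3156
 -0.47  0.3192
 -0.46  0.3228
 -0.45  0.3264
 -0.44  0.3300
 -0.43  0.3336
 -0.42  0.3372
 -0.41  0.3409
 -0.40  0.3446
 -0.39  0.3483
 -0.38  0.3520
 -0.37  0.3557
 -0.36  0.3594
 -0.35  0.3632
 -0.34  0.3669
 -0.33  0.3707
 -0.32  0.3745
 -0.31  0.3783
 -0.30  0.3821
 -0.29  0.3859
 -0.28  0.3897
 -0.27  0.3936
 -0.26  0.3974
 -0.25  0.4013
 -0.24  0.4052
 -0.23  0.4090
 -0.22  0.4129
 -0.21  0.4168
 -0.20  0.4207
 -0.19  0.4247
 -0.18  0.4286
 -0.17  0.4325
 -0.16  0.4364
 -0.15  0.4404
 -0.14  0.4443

σ√T = 0.38 × 1.1180 = 0.4249
d₁ = [ln(28/36) + (0.065 + ½·0.38²)·1.25] / (σ√T) = (-0.2513 + 0.1715) / 0.4249 = -0.1879 ⇒ -0.19
d₂ = -0.1879 − 0.4249 = -0.6127 ⇒ -0.61
exp(−rT) = exp(−0.065·1.25) = 0.9220
N(d₁) = N(-0.19) = 0.4247;  N(d₂) = N(-0.61) = 0.2709
C = 28·0.4247 − 36·0.9220·0.2709 = 11.8916 − 8.9917 = 2.8999

€2.90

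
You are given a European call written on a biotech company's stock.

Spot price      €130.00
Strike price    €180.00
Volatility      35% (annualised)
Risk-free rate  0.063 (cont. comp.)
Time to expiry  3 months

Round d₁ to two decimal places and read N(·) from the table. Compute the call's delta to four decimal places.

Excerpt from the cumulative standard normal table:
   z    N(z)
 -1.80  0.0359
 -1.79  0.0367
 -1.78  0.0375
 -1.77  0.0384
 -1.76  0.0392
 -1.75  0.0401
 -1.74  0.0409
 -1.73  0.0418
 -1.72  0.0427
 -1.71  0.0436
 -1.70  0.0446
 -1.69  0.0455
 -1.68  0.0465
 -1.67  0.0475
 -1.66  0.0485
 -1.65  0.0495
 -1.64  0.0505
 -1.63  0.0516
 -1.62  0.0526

0.0465

σ√T = 0.35·√0.25 = 0.1750
ln(S/K) + (r + σ²/2)T = ln(130/180) + (0.063 + 0.35²/2)·0.25 = -0.3254 + 0.0311 = -0.2944
d₁ = -0.2944 / 0.1750 = -1.6821 ⇒ -1.68
N(d₁) = N(-1.68) = 0.0465
Δ_call = N(d₁) = 0.0465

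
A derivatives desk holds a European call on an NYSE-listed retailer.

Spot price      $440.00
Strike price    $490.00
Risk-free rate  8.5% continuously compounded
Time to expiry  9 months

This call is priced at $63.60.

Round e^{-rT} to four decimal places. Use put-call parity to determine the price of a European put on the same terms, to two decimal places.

$83.32

exp(−rT) = exp(−0.085·0.75) = 0.9382
Put-call parity: C − P = S − K·e^(−rT) = 440 − 490·0.9382 = 440 − 459.7180 = -19.7180
P = C − (C − P) = 63.60 − (-19.7180) = 83.3180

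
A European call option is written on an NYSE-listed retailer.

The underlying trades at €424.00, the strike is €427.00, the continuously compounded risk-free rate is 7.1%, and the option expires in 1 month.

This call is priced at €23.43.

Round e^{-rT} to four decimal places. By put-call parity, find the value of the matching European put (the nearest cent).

€23.91

e^(−rT) = e^(−0.071·0.08333) = 0.9941
Put-call parity: C − P = S − K·e^(−rT) = 424 − 427·0.9941 = 424 − 424.4807 = -0.4807
P = C − (C − P) = 23.43 − (-0.4807) = 23.9107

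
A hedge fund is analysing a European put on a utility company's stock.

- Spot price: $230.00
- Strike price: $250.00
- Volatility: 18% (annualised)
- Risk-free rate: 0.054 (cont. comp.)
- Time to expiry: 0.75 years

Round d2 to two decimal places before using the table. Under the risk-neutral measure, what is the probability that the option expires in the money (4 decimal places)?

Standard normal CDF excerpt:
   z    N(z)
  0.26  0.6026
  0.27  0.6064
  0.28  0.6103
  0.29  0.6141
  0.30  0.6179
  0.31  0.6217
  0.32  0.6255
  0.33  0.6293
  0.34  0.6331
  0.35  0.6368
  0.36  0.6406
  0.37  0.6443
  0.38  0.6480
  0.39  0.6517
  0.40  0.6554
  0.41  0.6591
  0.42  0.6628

σ√T = 0.18·√0.75 = 0.1559
d₁ = [ln(230/250) + (0.054 + ½·0.18²)·0.75] / (σ√T) = (-0.0834 + 0.0527) / 0.1559 = -0.1971 ≈ -0.20
d₂ = -0.1971 − 0.1559 = -0.3530 ≈ -0.35
Pr(exercise) under Q = N(−d₂) = N(0.35) = 0.6368

0.6368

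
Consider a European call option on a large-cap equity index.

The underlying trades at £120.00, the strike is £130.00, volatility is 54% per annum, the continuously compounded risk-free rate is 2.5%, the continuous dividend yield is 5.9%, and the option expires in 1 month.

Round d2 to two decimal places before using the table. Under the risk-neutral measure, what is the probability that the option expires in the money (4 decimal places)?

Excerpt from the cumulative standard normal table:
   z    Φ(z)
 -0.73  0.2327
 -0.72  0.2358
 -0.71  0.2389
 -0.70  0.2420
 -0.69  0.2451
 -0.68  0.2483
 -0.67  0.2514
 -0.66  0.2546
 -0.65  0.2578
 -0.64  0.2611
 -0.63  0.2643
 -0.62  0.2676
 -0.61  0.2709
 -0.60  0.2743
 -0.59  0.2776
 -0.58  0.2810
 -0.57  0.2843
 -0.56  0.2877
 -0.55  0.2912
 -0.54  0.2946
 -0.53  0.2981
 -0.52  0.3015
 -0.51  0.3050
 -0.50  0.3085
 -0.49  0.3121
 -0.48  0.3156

0.2709

σ√T = 0.54·√0.08333 = 0.1559
d₁ = [ln(120/130) + (0.025 − 0.059 + 0.54²/2)·0.08333] / 0.1559 = [-0.0800 + 0.0093] / 0.1559 = -0.4537 which rounds to -0.45
d₂ = d₁ − σ√T = -0.4537 − 0.1559 = -0.6096 which rounds to -0.61
Pr(exercise) under Q = N(d₂) = 0.2709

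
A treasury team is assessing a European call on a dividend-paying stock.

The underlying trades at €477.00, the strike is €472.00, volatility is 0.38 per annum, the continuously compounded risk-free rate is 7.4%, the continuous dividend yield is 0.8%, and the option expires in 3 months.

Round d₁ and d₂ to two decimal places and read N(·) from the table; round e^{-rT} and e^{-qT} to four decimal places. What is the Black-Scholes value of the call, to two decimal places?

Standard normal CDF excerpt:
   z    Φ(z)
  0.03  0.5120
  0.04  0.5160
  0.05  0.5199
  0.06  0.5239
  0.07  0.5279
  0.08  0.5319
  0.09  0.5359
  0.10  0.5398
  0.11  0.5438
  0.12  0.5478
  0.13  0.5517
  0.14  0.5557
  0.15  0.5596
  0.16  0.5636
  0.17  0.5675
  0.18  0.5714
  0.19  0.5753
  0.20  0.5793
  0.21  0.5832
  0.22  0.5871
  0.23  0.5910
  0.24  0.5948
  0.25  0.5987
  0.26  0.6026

€42.25

σ√T = 0.38 × 0.5000 = 0.1900
ln(S/K) + (r − q + σ²/2)T = ln(477/472) + (0.074 − 0.008 + 0.38²/2)·0.25 = 0.0105 + 0.0345 = 0.0451
d₁ = 0.0451 / 0.1900 = 0.2373 → 0.24
d₂ = d₁ − σ√T = 0.2373 − 0.1900 = 0.0473 → 0.05
e^(−qT) = e^(−0.008·0.25) = 0.9980;  e^(−rT) = e^(−0.074·0.25) = 0.9817
N(d₁) = N(0.24) = 0.5948;  N(d₂) = N(0.05) = 0.5199
C = 477·0.9980·0.5948 − 472·0.9817·0.5199 = 283.1522 − 240.9021 = 42.2500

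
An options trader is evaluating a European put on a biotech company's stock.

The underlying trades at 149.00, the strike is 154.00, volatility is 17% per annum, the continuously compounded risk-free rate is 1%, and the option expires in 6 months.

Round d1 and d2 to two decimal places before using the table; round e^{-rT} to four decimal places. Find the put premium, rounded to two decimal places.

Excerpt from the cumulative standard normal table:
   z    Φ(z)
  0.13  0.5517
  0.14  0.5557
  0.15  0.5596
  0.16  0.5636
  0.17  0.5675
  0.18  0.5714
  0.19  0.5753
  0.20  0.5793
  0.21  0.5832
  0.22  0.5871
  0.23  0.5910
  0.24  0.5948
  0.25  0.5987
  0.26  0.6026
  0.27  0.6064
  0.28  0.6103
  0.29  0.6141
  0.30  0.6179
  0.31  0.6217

T = 0.5;  σ√T = 0.1202
ln(S/K) + (r + σ²/2)T = ln(149/154) + (0.01 + 0.17²/2)·0.5 = -0.0330 + 0.0122 = -0.0208
d₁ = -0.0208 / 0.1202 = -0.1729 which rounds to -0.17
d₂ = d₁ − σ√T = -0.1729 − 0.1202 = -0.2931 which rounds to -0.29
exp(−rT) = exp(−0.01·0.5) = 0.9950
P = 154·0.9950·N(0.29) − 149·N(0.17) = 154·0.9950·0.6141 − 149·0.5675 = 94.0985 − 84.5575 = 9.5410

9.54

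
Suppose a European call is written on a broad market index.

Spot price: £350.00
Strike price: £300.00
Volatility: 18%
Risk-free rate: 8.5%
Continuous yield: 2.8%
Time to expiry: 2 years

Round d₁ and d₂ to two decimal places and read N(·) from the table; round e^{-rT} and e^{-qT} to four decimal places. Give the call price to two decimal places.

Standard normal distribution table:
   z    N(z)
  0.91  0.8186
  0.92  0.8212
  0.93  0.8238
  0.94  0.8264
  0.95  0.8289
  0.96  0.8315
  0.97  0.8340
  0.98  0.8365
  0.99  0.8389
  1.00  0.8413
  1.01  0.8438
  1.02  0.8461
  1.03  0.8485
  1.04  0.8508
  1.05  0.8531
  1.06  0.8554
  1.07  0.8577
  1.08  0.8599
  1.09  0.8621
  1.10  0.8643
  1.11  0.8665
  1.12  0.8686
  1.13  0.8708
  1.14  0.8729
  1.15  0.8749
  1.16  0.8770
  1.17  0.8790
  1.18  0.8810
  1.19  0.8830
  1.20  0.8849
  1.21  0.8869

£83.03

σ√T = 0.18 × 1.4142 = 0.2546
d₁ = [ln(350/300) + (0.085 − 0.028 + 0.18²/2)·2] / 0.2546 = [0.1542 + 0.1464] / 0.2546 = 1.1807 ≈ 1.18
d₂ = d₁ − σ√T = 1.1807 − 0.2546 = 0.9261 ≈ 0.93
exp(−qT) = exp(−0.028·2) = 0.9455;  exp(−rT) = exp(−0.085·2) = 0.8437
N(d₁) = N(1.18) = 0.8810;  N(d₂) = N(0.93) = 0.8238
C = 350·0.9455·0.8810 − 300·0.8437·0.8238 = 291.5449 − 208.5120 = 83.0329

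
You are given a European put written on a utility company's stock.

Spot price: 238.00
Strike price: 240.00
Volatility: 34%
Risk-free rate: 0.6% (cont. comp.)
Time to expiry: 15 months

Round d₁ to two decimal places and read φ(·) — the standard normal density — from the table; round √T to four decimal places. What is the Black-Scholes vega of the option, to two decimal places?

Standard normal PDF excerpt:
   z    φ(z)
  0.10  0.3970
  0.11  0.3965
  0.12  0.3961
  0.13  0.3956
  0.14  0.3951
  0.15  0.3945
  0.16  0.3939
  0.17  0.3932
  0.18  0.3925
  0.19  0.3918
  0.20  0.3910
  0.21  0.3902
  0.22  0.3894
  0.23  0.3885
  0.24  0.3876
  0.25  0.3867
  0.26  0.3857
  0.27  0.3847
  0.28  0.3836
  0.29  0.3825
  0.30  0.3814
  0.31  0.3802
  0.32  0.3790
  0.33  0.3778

104.25

σ√T = 0.34 × 1.1180 = 0.3801
ln(S/K) + (r + σ²/2)T = ln(238/240) + (0.006 + 0.34²/2)·1.25 = -0.0084 + 0.0798 = 0.0714
d₁ = 0.0714 / 0.3801 = 0.1878 → 0.19
√T = √1.25 = 1.1180
φ(d₁) = φ(0.19) = 0.3918
vega = S·φ(d₁)·√T = 238·0.3918·1.1180 = 104.2517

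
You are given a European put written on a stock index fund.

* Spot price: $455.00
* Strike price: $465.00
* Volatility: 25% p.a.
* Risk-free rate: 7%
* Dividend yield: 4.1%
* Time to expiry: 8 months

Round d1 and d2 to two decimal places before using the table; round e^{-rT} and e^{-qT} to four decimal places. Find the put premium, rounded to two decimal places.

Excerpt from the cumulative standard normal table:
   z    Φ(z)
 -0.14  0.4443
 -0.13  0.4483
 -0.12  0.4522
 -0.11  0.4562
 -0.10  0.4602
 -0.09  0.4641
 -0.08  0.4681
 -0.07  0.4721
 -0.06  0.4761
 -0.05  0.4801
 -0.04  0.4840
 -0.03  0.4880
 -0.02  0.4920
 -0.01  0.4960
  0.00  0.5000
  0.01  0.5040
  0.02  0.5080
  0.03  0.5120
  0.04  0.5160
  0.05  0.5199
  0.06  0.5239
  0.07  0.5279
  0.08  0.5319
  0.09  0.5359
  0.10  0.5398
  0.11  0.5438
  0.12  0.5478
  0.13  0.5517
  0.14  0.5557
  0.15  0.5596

$35.87

σ√T = 0.25 × 0.8165 = 0.2041
d₁ = [ln(455/465) + (0.07 − 0.041 + 0.25²/2)·0.6667] / 0.2041 = [-0.0217 + 0.0402] / 0.2041 = 0.0903 ≈ 0.09
d₂ = d₁ − σ√T = 0.0903 − 0.2041 = -0.1139 ≈ -0.11
e^(−qT) = e^(−0.041·0.6667) = 0.9730;  e^(−rT) = e^(−0.07·0.6667) = 0.9544
N(−d₂) = N(0.11) = 0.5438;  N(−d₁) = N(-0.09) = 0.4641
P = 465·0.9544·0.5438 − 455·0.9730·0.4641 = 241.3363 − 205.4640 = 35.8722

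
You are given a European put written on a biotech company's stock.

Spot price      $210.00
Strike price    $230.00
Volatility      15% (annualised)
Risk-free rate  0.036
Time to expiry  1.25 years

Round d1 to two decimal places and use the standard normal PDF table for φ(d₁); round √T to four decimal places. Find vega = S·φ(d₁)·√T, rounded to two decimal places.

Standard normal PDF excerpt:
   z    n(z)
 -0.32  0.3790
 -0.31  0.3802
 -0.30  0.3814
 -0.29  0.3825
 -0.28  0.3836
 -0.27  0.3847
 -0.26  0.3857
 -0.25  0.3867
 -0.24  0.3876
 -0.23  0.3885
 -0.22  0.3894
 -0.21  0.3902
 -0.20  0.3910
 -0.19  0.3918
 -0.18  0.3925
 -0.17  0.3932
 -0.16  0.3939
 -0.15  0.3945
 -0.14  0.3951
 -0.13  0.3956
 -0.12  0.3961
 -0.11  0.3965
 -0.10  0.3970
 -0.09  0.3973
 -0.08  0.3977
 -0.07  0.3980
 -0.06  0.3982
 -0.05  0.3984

T = 1.25;  σ√T = 0.1677
d₁ = [ln(210/230) + (0.036 + ½·0.15²)·1.25] / (σ√T) = (-0.0910 + 0.0591) / 0.1677 = -0.1903 ≈ -0.19
√T = √1.25 = 1.1180
φ(d₁) = φ(-0.19) = 0.3918
vega = S·φ(d₁)·√T = 210·0.3918·1.1180 = 91.9868
(Call and put vega coincide under Black-Scholes.)

91.99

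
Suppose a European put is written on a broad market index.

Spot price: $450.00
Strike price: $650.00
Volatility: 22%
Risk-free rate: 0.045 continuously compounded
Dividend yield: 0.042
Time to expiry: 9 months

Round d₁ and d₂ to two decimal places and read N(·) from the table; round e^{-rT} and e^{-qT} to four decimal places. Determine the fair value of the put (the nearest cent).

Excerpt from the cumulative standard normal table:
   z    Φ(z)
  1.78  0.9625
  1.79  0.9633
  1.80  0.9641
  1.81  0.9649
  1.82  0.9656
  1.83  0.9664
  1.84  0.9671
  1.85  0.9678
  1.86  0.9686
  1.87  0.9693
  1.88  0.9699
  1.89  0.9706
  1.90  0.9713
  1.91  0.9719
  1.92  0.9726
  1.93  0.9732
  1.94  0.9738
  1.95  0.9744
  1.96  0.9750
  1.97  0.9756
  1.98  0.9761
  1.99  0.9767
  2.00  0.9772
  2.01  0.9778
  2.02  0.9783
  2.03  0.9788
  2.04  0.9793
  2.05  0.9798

σ√T = 0.22 × 0.8660 = 0.1905
d₁ = [ln(450/650) + (0.045 − 0.042 + 0.22²/2)·0.75] / 0.1905 = [-0.3677 + 0.0204] / 0.1905 = -1.8230 → -1.82
d₂ = d₁ − σ√T = -1.8230 − 0.1905 = -2.0135 → -2.01
e^(−qT) = e^(−0.042·0.75) = 0.9690;  e^(−rT) = e^(−0.045·0.75) = 0.9668
P = 650·0.9668·N(2.01) − 450·0.9690·N(1.82) = 650·0.9668·0.9778 − 450·0.9690·0.9656 = 614.4691 − 421.0499 = 193.4192

$193.42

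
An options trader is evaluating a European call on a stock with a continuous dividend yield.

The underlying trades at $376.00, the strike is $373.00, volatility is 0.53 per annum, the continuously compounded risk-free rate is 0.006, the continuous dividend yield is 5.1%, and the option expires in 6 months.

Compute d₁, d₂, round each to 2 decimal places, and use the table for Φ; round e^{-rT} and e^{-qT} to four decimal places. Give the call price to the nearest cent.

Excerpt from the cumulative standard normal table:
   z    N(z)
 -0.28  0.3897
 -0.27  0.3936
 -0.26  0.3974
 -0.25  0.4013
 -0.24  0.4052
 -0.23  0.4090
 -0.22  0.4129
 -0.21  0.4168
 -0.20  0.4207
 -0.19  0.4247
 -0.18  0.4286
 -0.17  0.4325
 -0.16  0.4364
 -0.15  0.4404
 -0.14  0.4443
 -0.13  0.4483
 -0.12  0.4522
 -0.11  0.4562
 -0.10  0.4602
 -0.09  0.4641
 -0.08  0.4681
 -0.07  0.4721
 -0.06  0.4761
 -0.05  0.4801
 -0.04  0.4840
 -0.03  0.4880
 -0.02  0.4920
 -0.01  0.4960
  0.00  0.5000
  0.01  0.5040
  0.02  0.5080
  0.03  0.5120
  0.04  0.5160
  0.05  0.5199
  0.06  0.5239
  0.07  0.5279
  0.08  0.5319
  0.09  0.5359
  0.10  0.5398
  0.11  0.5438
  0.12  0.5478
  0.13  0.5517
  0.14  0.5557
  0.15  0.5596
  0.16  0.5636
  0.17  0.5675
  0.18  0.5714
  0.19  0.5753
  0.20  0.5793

$53.01

σ√T = 0.53·√0.5 = 0.3748
d₁ = [ln(376/373) + (0.006 − 0.051 + ½·0.53²)·0.5] / (σ√T) = (0.0080 + 0.0477) / 0.3748 = 0.1487 → 0.15
d₂ = 0.1487 − 0.3748 = -0.2260 → -0.23
exp(−qT) = exp(−0.051·0.5) = 0.9748;  exp(−rT) = exp(−0.006·0.5) = 0.9970
C = 376·0.9748·N(0.15) − 373·0.9970·N(-0.23) = 376·0.9748·0.5596 − 373·0.9970·0.4090 = 205.1073 − 152.0993 = 53.0079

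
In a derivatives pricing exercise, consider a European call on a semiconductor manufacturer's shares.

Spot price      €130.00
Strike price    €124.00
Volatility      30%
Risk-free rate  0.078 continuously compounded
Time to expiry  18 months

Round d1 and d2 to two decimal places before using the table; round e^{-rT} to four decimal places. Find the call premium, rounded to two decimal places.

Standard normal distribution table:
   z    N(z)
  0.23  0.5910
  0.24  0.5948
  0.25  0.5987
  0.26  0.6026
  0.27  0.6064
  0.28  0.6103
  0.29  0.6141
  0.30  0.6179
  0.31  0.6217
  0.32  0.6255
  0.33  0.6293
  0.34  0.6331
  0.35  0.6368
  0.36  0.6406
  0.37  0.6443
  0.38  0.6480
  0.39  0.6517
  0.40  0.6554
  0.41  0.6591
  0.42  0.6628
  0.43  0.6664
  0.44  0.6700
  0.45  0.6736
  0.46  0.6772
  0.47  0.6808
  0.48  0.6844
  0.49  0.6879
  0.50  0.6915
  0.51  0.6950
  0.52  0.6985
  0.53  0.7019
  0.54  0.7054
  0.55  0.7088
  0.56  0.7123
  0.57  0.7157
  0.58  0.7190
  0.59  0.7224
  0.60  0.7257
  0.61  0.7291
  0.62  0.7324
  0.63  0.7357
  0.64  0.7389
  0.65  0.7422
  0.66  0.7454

σ√T = 0.3 × 1.2247 = 0.3674
d₁ = [ln(130/124) + (0.078 + ½·0.3²)·1.5] / (σ√T) = (0.0473 + 0.1845) / 0.3674 = 0.6308 which rounds to 0.63
d₂ = 0.6308 − 0.3674 = 0.2633 which rounds to 0.26
e^(−rT) = e^(−0.078·1.5) = 0.8896
N(d₁) = N(0.63) = 0.7357;  N(d₂) = N(0.26) = 0.6026
C = 130·0.7357 − 124·0.8896·0.6026 = 95.6410 − 66.4730 = 29.1680

€29.17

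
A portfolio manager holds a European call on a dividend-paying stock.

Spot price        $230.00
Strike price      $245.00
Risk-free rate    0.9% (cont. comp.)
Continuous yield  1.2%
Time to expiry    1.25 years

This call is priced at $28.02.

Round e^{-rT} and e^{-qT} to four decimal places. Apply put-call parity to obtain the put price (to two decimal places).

$43.70

exp(−qT) = exp(−0.012·1.25) = 0.9851;  exp(−rT) = exp(−0.009·1.25) = 0.9888
Put-call parity: C − P = S·e^(−qT) − K·e^(−rT) = 230·0.9851 − 245·0.9888 = 226.5730 − 242.2560 = -15.6830
P = C − (C − P) = 28.02 − (-15.6830) = 43.7030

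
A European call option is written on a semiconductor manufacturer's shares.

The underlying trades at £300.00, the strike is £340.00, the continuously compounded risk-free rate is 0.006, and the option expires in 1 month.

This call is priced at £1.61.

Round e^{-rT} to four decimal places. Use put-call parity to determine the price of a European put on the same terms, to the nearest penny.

£41.44

exp(−rT) = exp(−0.006·0.08333) = 0.9995
Put-call parity: C − P = S − K·e^(−rT) = 300 − 340·0.9995 = 300 − 339.8300 = -39.8300
P = C − (C − P) = 1.61 − (-39.8300) = 41.4400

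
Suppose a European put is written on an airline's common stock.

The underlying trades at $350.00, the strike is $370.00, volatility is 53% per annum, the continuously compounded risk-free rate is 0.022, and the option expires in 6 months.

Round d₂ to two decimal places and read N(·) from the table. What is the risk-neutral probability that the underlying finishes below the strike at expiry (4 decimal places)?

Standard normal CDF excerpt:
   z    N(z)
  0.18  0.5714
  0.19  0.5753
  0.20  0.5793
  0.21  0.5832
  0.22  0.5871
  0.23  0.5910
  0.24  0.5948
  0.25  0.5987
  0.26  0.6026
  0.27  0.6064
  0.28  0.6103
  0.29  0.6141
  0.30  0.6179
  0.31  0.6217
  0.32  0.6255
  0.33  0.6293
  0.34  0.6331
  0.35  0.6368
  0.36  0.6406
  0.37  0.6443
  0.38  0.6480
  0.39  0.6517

σ√T = 0.53·√0.5 = 0.3748
d₁ = [ln(350/370) + (0.022 + ½·0.53²)·0.5] / (σ√T) = (-0.0556 + 0.0812) / 0.3748 = 0.0685 → 0.07
d₂ = 0.0685 − 0.3748 = -0.3063 → -0.31
Pr(exercise) under Q = N(−d₂) = N(0.31) = 0.6217

0.6217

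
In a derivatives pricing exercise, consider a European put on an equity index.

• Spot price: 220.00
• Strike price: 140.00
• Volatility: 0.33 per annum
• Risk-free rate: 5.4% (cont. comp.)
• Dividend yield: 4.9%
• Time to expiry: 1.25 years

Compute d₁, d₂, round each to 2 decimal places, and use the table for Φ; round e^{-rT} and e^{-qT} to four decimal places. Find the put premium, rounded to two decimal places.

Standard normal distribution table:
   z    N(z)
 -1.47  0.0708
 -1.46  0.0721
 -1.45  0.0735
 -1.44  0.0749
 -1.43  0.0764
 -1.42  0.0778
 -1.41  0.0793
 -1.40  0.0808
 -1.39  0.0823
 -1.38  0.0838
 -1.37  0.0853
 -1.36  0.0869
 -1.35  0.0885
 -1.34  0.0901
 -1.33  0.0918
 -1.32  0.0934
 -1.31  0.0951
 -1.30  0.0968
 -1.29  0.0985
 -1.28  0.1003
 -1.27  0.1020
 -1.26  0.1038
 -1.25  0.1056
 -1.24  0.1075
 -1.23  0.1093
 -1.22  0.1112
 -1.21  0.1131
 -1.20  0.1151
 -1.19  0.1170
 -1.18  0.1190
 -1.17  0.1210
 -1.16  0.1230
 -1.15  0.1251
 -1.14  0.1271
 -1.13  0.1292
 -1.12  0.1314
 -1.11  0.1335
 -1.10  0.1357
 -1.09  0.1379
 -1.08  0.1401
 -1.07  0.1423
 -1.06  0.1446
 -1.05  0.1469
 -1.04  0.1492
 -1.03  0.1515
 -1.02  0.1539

T = 1.25;  σ√T = 0.3690
ln(S/K) + (r − q + σ²/2)T = ln(220/140) + (0.054 − 0.049 + 0.33²/2)·1.25 = 0.4520 + 0.0743 = 0.5263
d₁ = 0.5263 / 0.3690 = 1.4265 → 1.43
d₂ = d₁ − σ√T = 1.4265 − 0.3690 = 1.0575 → 1.06
e^(−qT) = e^(−0.049·1.25) = 0.9406;  e^(−rT) = e^(−0.054·1.25) = 0.9347
N(−d₂) = N(-1.06) = 0.1446;  N(−d₁) = N(-1.43) = 0.0764
P = 140·0.9347·0.1446 − 220·0.9406·0.0764 = 18.9221 − 15.8096 = 3.1125

3.11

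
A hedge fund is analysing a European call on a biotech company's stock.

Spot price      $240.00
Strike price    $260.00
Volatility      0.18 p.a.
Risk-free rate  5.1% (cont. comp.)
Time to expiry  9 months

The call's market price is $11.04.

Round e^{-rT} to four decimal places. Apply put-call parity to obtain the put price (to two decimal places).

e^(−rT) = e^(−0.051·0.75) = 0.9625
Put-call parity: C − P = S − K·e^(−rT) = 240 − 260·0.9625 = 240 − 250.2500 = -10.2500
P = C − (C − P) = 11.04 − (-10.2500) = 21.2900

$21.29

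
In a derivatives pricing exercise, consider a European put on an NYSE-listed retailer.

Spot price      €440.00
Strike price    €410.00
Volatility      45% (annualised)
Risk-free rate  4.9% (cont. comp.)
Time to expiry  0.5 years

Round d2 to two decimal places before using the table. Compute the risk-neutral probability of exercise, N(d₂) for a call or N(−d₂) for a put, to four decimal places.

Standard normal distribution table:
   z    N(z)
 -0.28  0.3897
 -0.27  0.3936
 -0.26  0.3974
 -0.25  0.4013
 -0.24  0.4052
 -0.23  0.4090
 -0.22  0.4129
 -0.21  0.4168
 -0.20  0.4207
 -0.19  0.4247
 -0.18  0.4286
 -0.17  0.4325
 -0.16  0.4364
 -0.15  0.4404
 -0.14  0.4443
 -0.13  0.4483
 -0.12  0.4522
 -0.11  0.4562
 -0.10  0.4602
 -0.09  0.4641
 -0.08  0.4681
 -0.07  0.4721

0.4443

σ√T = 0.45·√0.5 = 0.3182
ln(S/K) + (r + σ²/2)T = ln(440/410) + (0.049 + 0.45²/2)·0.5 = 0.0706 + 0.0751 = 0.1457
d₁ = 0.1457 / 0.3182 = 0.4580 → 0.46
d₂ = d₁ − σ√T = 0.4580 − 0.3182 = 0.1398 → 0.14
Risk-neutral Pr[S_T < K] = N(−d₂) = N(-0.14) = 0.4443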